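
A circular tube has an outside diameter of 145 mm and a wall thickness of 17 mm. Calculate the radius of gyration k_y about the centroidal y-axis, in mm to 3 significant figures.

Break the section into simple shapes (no overlaps), measuring from the bottom-left corner of the bounding box.
Outer circle: ⌀145, A = 16 513 mm², x = 72.5 mm, Ī = 21 699 109 mm⁴.
Bore (subtracted): ⌀111, A = 9676.9 mm², x = 72.5 mm, Ī = 7 451 811 mm⁴.
By symmetry the centroid is at mid-width, x̄ = 72.5 mm.
All pieces are centred on the centroidal y-axis, so I = ΣĪ (holes subtracted) = 14 247 299 mm⁴.
Radius of gyration: k = √(I/A) = √(14 247 299 / 6836.1) = 45.652 mm.

k_y ≈ 45.7 mm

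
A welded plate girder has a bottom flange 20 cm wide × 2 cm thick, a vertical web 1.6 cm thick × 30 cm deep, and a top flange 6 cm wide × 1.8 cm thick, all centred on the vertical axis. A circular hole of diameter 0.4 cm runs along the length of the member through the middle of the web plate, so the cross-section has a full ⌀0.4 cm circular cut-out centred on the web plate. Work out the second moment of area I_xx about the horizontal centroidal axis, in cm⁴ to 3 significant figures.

I_xx ≈ 1.44 × 10⁴ cm⁴

Treat the section as a set of non-overlapping primitives; coordinates are from the bounding-box lower-left.
Bottom plate: 20 × 2, A = 40 cm², y = 1 cm, Ī = 13.333 cm⁴.
Web plate: 1.6 × 30, A = 48 cm², y = 17 cm, Ī = 3 600 cm⁴.
Top plate: 6 × 1.8, A = 10.8 cm², y = 32.9 cm, Ī = 2.916 cm⁴.
Hole (subtracted): ⌀0.4, A = 0.12566 cm², y = 17 cm, Ī = 0.0012566 cm⁴.
Centroid: ȳ = ΣA·y / ΣA = 12.254 cm.
Transfer each piece to the horizontal centroidal axis using Ī + A·d² with d = y − 12.254:
  bottom plate: d = -11.254 cm → contributes +5079.7 cm⁴
  web plate: d = 4.7457 cm → contributes +4 681 cm⁴
  top plate: d = 20.646 cm → contributes +4606.4 cm⁴
  hole: d = 4.7457 cm → contributes −2.8314 cm⁴
Total I = 14 364 cm⁴.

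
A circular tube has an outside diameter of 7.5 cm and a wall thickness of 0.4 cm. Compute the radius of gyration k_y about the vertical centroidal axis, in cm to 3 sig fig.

k_y ≈ 2.51 cm

Break the section into simple shapes (no overlaps), measuring from the bottom-left corner of the bounding box.
Outer circle: ⌀7.5, A = 44.179 cm², x = 3.75 cm, Ī = 155.32 cm⁴.
Bore (subtracted): ⌀6.7, A = 35.257 cm², x = 3.75 cm, Ī = 98.917 cm⁴.
By symmetry the centroid is at mid-width, x̄ = 3.75 cm.
All pieces are centred on the vertical centroidal axis, so I = ΣĪ (holes subtracted) = 56.399 cm⁴.
Radius of gyration: k = √(I/A) = √(56.399 / 8.9221) = 2.5142 cm.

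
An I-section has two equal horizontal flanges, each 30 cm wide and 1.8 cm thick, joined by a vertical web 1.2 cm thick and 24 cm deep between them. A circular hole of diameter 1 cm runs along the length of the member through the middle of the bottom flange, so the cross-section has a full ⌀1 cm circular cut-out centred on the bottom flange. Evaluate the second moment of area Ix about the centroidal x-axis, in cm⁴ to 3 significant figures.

Ix ≈ 1.93 × 10⁴ cm⁴

Decompose the section into non-overlapping parts with the origin at the bottom-left of its bounding rectangle.
Bottom flange: 30 × 1.8, A = 54 cm², y = 0.9 cm, Ī = 14.58 cm⁴.
Web: 1.2 × 24, A = 28.8 cm², y = 13.8 cm, Ī = 1382.4 cm⁴.
Top flange: 30 × 1.8, A = 54 cm², y = 26.7 cm, Ī = 14.58 cm⁴.
Hole (subtracted): ⌀1, A = 0.7854 cm², y = 0.9 cm, Ī = 0.049087 cm⁴.
Centroid: ȳ = ΣA·y / ΣA = 13.874 cm.
Transfer each piece to the centroidal x-axis using Ī + A·d² with d = y − 13.874:
  bottom flange: d = -12.974 cm → contributes +9104.8 cm⁴
  web: d = -0.074489 cm → contributes +1382.6 cm⁴
  top flange: d = 12.826 cm → contributes +8897.2 cm⁴
  hole: d = -12.974 cm → contributes −132.26 cm⁴
Total I = 19 252 cm⁴.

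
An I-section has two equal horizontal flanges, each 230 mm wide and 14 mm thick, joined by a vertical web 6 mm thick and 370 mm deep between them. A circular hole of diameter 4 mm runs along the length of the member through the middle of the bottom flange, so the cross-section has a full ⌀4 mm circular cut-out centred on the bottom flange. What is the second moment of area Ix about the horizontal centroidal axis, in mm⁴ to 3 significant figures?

Break the section into simple shapes (no overlaps), measuring from the bottom-left corner of the bounding box.
Bottom flange: 230 × 14, A = 3 220 mm², y = 7 mm, Ī = 52 593 mm⁴.
Web: 6 × 370, A = 2 220 mm², y = 199 mm, Ī = 25 326 500 mm⁴.
Top flange: 230 × 14, A = 3 220 mm², y = 391 mm, Ī = 52 593 mm⁴.
Hole (subtracted): ⌀4, A = 12.566 mm², y = 7 mm, Ī = 12.566 mm⁴.
Centroid: ȳ = ΣA·y / ΣA = 199.28 mm.
Transfer each piece to the horizontal centroidal axis using Ī + A·d² with d = y − 199.28:
  bottom flange: d = -192.28 mm → contributes +119 099 918 mm⁴
  web: d = -0.27901 mm → contributes +25 326 673 mm⁴
  top flange: d = 191.72 mm → contributes +118 409 930 mm⁴
  hole: d = -192.28 mm → contributes −464 607 mm⁴
Total I = 262 371 914 mm⁴.

Ix ≈ 2.62 × 10⁸ mm⁴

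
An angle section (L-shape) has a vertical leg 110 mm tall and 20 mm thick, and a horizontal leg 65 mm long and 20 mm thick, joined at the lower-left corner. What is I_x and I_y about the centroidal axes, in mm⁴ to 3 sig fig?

I_x ≈ 3.54 × 10⁶ mm⁴, I_y ≈ 9.00 × 10⁵ mm⁴

Break the section into simple shapes (no overlaps), measuring from the bottom-left corner of the bounding box.
Vertical leg: 20 × 110, A = 2 200 mm², y = 55 mm, Ī = 2 218 333 mm⁴.
Horizontal leg (remainder): 45 × 20, A = 900 mm², y = 10 mm, Ī = 30 000 mm⁴.
Centroid: ȳ = ΣA·y / ΣA = 41.935 mm.
Transfer each piece to the centroidal x-axis using Ī + A·d² with d = y − 41.935:
  vertical leg: d = 13.065 mm → contributes +2 593 833 mm⁴
  horizontal leg (remainder): d = -31.935 mm → contributes +947 888 mm⁴
Total I = 3 541 720 mm⁴.
For the y-axis: x̄ = 19.435 mm.
Repeating about the centroidal y-axis gives I_y = 899 845 mm⁴.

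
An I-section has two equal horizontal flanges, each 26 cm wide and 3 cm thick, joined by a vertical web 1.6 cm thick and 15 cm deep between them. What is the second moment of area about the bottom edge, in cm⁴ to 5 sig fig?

I_base ≈ 3.3048 × 10⁴ cm⁴

Treat the section as a set of non-overlapping primitives; coordinates are from the bounding-box lower-left.
Bottom flange: 26 × 3, A = 78 cm², y = 1.5 cm, Ī = 58.5 cm⁴.
Web: 1.6 × 15, A = 24 cm², y = 10.5 cm, Ī = 450 cm⁴.
Top flange: 26 × 3, A = 78 cm², y = 19.5 cm, Ī = 58.5 cm⁴.
Transfer each piece to the bottom edge using Ī + A·d² with d = y − 0:
  bottom flange: d = 1.5 cm → contributes +234 cm⁴
  web: d = 10.5 cm → contributes +3 096 cm⁴
  top flange: d = 19.5 cm → contributes +29 718 cm⁴
Total I = 33 048 cm⁴.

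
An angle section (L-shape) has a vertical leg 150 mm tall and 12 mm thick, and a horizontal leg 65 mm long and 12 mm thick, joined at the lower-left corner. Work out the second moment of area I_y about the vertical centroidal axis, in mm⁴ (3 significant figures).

I_y ≈ 6.67 × 10⁵ mm⁴

Treat the section as a set of non-overlapping primitives; coordinates are from the bounding-box lower-left.
Vertical leg: 12 × 150, A = 1 800 mm², x = 6 mm, Ī = 21 600 mm⁴.
Horizontal leg (remainder): 53 × 12, A = 636 mm², x = 38.5 mm, Ī = 148 877 mm⁴.
Centroid: x̄ = ΣA·x / ΣA = 14.485 mm.
Transfer each piece to the vertical centroidal axis using Ī + A·d² with d = x − 14.485:
  vertical leg: d = -8.4852 mm → contributes +151 198 mm⁴
  horizontal leg (remainder): d = 24.015 mm → contributes +515 664 mm⁴
Total I = 666 862 mm⁴.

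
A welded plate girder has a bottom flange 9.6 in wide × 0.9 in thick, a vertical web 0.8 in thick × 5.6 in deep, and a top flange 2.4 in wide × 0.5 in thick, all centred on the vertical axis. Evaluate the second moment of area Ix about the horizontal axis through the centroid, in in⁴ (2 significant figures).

Ix ≈ 73 in⁴

Decompose the section into non-overlapping parts with the origin at the bottom-left of its bounding rectangle.
Bottom plate: 9.6 × 0.9, A = 8.64 in², y = 0.45 in, Ī = 0.5832 in⁴.
Web plate: 0.8 × 5.6, A = 4.48 in², y = 3.7 in, Ī = 11.71 in⁴.
Top plate: 2.4 × 0.5, A = 1.2 in², y = 6.75 in, Ī = 0.025 in⁴.
Centroid: ȳ = ΣA·y / ΣA = 1.995 in.
Transfer each piece to the horizontal axis through the centroid using Ī + A·d² with d = y − 1.995:
  bottom plate: d = -1.545 in → contributes +21.2 in⁴
  web plate: d = 1.705 in → contributes +24.74 in⁴
  top plate: d = 4.755 in → contributes +27.16 in⁴
Total I = 73.1 in⁴.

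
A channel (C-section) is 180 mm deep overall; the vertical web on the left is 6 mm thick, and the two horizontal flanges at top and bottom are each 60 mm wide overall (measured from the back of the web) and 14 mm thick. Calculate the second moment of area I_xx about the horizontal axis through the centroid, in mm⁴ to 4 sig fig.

I_xx ≈ 1.336 × 10⁷ mm⁴

Treat the section as a set of non-overlapping primitives; coordinates are from the bounding-box lower-left.
Web: 6 × 180, A = 1 080 mm², y = 90 mm, Ī = 2 916 000 mm⁴.
Top flange (beyond web): 54 × 14, A = 756 mm², y = 173 mm, Ī = 12 348 mm⁴.
Bottom flange (beyond web): 54 × 14, A = 756 mm², y = 7 mm, Ī = 12 348 mm⁴.
By symmetry the centroid is at mid-height, ȳ = 90 mm.
Transfer each piece to the horizontal axis through the centroid using Ī + A·d² with d = y − 90:
  web: d = 0 mm → contributes +2 916 000 mm⁴
  top flange (beyond web): d = 83 mm → contributes +5 220 432 mm⁴
  bottom flange (beyond web): d = -83 mm → contributes +5 220 432 mm⁴
Total I = 13 356 864 mm⁴.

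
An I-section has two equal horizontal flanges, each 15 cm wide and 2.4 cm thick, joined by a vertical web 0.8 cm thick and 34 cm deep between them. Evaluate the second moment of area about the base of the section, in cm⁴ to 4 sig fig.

I_base ≈ 6.384 × 10⁴ cm⁴

Treat the section as a set of non-overlapping primitives; coordinates are from the bounding-box lower-left.
Bottom flange: 15 × 2.4, A = 36 cm², y = 1.2 cm, Ī = 17.28 cm⁴.
Web: 0.8 × 34, A = 27.2 cm², y = 19.4 cm, Ī = 2620.27 cm⁴.
Top flange: 15 × 2.4, A = 36 cm², y = 37.6 cm, Ī = 17.28 cm⁴.
Transfer each piece to the base of the section using Ī + A·d² with d = y − 0:
  bottom flange: d = 1.2 cm → contributes +69.12 cm⁴
  web: d = 19.4 cm → contributes +12857.3 cm⁴
  top flange: d = 37.6 cm → contributes +50912.6 cm⁴
Total I = 63 839 cm⁴.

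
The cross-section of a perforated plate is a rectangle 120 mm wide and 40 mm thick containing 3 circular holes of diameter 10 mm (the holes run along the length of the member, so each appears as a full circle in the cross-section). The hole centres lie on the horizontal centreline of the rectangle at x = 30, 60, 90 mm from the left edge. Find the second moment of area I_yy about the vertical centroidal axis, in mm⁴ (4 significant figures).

I_yy ≈ 5.617 × 10⁶ mm⁴

Treat the section as a set of non-overlapping primitives; coordinates are from the bounding-box lower-left.
Plate: 120 × 40, A = 4 800 mm², x = 60 mm, Ī = 5 760 000 mm⁴.
Hole 1 (subtracted): ⌀10, A = 78.5398 mm², x = 30 mm, Ī = 490.874 mm⁴.
Hole 2 (subtracted): ⌀10, A = 78.5398 mm², x = 60 mm, Ī = 490.874 mm⁴.
Hole 3 (subtracted): ⌀10, A = 78.5398 mm², x = 90 mm, Ī = 490.874 mm⁴.
By symmetry the centroid is at mid-width, x̄ = 60 mm.
Transfer each piece to the vertical centroidal axis using Ī + A·d² with d = x − 60:
  plate: d = 0 mm → contributes +5 760 000 mm⁴
  hole 1: d = -30 mm → contributes −71176.7 mm⁴
  hole 2: d = 0 mm → contributes −490.874 mm⁴
  hole 3: d = 30 mm → contributes −71176.7 mm⁴
Total I = 5 617 156 mm⁴.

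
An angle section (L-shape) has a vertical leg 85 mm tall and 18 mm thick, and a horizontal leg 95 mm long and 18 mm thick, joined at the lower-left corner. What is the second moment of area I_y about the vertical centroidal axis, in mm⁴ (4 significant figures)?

I_y ≈ 2.367 × 10⁶ mm⁴

Break the section into simple shapes (no overlaps), measuring from the bottom-left corner of the bounding box.
Vertical leg: 18 × 85, A = 1 530 mm², x = 9 mm, Ī = 41 310 mm⁴.
Horizontal leg (remainder): 77 × 18, A = 1 386 mm², x = 56.5 mm, Ī = 684 800 mm⁴.
Centroid: x̄ = ΣA·x / ΣA = 31.5772 mm.
Transfer each piece to the vertical centroidal axis using Ī + A·d² with d = x − 31.5772:
  vertical leg: d = -22.5772 mm → contributes +821 194 mm⁴
  horizontal leg (remainder): d = 24.9228 mm → contributes +1 545 711 mm⁴
Total I = 2 366 905 mm⁴.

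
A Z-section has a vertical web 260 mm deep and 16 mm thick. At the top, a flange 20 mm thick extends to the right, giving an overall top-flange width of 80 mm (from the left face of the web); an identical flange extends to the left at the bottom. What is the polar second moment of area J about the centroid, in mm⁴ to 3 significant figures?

Treat the section as a set of non-overlapping primitives; coordinates are from the bounding-box lower-left.
Web: 16 × 260, A = 4 160 mm², y = 130 mm, Ī = 23 434 667 mm⁴.
Top flange (beyond web): 64 × 20, A = 1 280 mm², y = 250 mm, Ī = 42 667 mm⁴.
Bottom flange (beyond web): 64 × 20, A = 1 280 mm², y = 10 mm, Ī = 42 667 mm⁴.
Centroid: ȳ = ΣA·y / ΣA = 130 mm.
Transfer each piece to the centroidal x-axis using Ī + A·d² with d = y − 130:
  web: d = 0 mm → contributes +23 434 667 mm⁴
  top flange (beyond web): d = 120 mm → contributes +18 474 667 mm⁴
  bottom flange (beyond web): d = -120 mm → contributes +18 474 667 mm⁴
Total I = 60 384 000 mm⁴.
For the y-axis: x̄ = 72 mm.
Repeating about the centroidal y-axis gives I_y = 5 058 560 mm⁴.
Polar second moment: J = I_x + I_y = 65 442 560 mm⁴.

J ≈ 6.54 × 10⁷ mm⁴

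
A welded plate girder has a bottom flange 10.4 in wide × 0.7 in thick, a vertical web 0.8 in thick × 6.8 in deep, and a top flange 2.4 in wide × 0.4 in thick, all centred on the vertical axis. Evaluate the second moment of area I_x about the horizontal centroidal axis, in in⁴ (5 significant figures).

Decompose the section into non-overlapping parts with the origin at the bottom-left of its bounding rectangle.
Bottom plate: 10.4 × 0.7, A = 7.28 in², y = 0.35 in, Ī = 0.2972667 in⁴.
Web plate: 0.8 × 6.8, A = 5.44 in², y = 4.1 in, Ī = 20.96213 in⁴.
Top plate: 2.4 × 0.4, A = 0.96 in², y = 7.7 in, Ī = 0.0128 in⁴.
Centroid: ȳ = ΣA·y / ΣA = 2.357018 in.
Transfer each piece to the horizontal centroidal axis using Ī + A·d² with d = y − 2.357018:
  bottom plate: d = -2.007018 in → contributes +29.62198 in⁴
  web plate: d = 1.742982 in → contributes +37.48879 in⁴
  top plate: d = 5.342982 in → contributes +27.41836 in⁴
Total I = 94.52913 in⁴.

I_x ≈ 94.529 in⁴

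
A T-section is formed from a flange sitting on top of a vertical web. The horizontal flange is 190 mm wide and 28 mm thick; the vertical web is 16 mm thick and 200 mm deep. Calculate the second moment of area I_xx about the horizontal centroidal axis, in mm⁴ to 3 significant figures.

Break the section into simple shapes (no overlaps), measuring from the bottom-left corner of the bounding box.
Flange: 190 × 28, A = 5 320 mm², y = 214 mm, Ī = 347 573 mm⁴.
Web: 16 × 200, A = 3 200 mm², y = 100 mm, Ī = 10 666 667 mm⁴.
Centroid: ȳ = ΣA·y / ΣA = 171.18 mm.
Transfer each piece to the horizontal centroidal axis using Ī + A·d² with d = y − 171.18:
  flange: d = 42.817 mm → contributes +10 100 660 mm⁴
  web: d = -71.183 mm → contributes +26 881 174 mm⁴
Total I = 36 981 834 mm⁴.

I_xx ≈ 3.70 × 10⁷ mm⁴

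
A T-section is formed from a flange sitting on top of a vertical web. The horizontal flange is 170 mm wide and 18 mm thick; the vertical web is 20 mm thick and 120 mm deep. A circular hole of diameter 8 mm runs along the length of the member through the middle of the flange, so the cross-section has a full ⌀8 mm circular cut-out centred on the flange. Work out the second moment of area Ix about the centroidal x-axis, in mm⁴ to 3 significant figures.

Treat the section as a set of non-overlapping primitives; coordinates are from the bounding-box lower-left.
Flange: 170 × 18, A = 3 060 mm², y = 129 mm, Ī = 82 620 mm⁴.
Web: 20 × 120, A = 2 400 mm², y = 60 mm, Ī = 2 880 000 mm⁴.
Hole (subtracted): ⌀8, A = 50.265 mm², y = 129 mm, Ī = 201.06 mm⁴.
Centroid: ȳ = ΣA·y / ΣA = 98.389 mm.
Transfer each piece to the centroidal x-axis using Ī + A·d² with d = y − 98.389:
  flange: d = 30.611 mm → contributes +2 950 033 mm⁴
  web: d = -38.389 mm → contributes +6 416 828 mm⁴
  hole: d = 30.611 mm → contributes −47 303 mm⁴
Total I = 9 319 557 mm⁴.

Ix ≈ 9.32 × 10⁶ mm⁴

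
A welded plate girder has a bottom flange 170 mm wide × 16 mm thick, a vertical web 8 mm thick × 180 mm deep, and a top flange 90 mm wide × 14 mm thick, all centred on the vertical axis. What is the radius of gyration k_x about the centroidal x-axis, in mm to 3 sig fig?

k_x ≈ 83.8 mm

Treat the section as a set of non-overlapping primitives; coordinates are from the bounding-box lower-left.
Bottom plate: 170 × 16, A = 2 720 mm², y = 8 mm, Ī = 58 027 mm⁴.
Web plate: 8 × 180, A = 1 440 mm², y = 106 mm, Ī = 3 888 000 mm⁴.
Top plate: 90 × 14, A = 1 260 mm², y = 203 mm, Ī = 20 580 mm⁴.
Centroid: ȳ = ΣA·y / ΣA = 79.369 mm.
Transfer each piece to the centroidal x-axis using Ī + A·d² with d = y − 79.369:
  bottom plate: d = -71.369 mm → contributes +13 912 441 mm⁴
  web plate: d = 26.631 mm → contributes +4 909 262 mm⁴
  top plate: d = 123.63 mm → contributes +19 279 205 mm⁴
Total I = 38 100 909 mm⁴.
Radius of gyration: k = √(I/A) = √(38 100 909 / 5 420) = 83.843 mm.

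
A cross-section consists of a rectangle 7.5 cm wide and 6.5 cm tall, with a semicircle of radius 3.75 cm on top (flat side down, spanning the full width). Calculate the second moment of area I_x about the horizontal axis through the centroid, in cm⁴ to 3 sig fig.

Break the section into simple shapes (no overlaps), measuring from the bottom-left corner of the bounding box.
Rectangular body: 7.5 × 6.5, A = 48.75 cm², y = 3.25 cm, Ī = 171.64 cm⁴.
Semicircular cap: semicircle r = 3.75, A = 22.089 cm², y = 8.0915 cm, Ī = 21.705 cm⁴.
Centroid: ȳ = ΣA·y / ΣA = 4.7597 cm.
Transfer each piece to the horizontal axis through the centroid using Ī + A·d² with d = y − 4.7597:
  rectangular body: d = -1.5097 cm → contributes +282.75 cm⁴
  semicircular cap: d = 3.3318 cm → contributes +266.92 cm⁴
Total I = 549.67 cm⁴.

I_x ≈ 550 cm⁴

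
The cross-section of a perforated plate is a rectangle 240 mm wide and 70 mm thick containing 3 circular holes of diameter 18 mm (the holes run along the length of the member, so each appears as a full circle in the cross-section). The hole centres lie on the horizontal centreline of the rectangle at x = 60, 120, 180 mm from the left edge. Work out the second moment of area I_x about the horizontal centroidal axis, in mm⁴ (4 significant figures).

Decompose the section into non-overlapping parts with the origin at the bottom-left of its bounding rectangle.
Plate: 240 × 70, A = 16 800 mm², y = 35 mm, Ī = 6 860 000 mm⁴.
Hole 1 (subtracted): ⌀18, A = 254.469 mm², y = 35 mm, Ī = 5 153 mm⁴.
Hole 2 (subtracted): ⌀18, A = 254.469 mm², y = 35 mm, Ī = 5 153 mm⁴.
Hole 3 (subtracted): ⌀18, A = 254.469 mm², y = 35 mm, Ī = 5 153 mm⁴.
By symmetry the centroid is at mid-height, ȳ = 35 mm.
All pieces are centred on the horizontal centroidal axis, so I = ΣĪ (holes subtracted) = 6 844 541 mm⁴.

I_x ≈ 6.845 × 10⁶ mm⁴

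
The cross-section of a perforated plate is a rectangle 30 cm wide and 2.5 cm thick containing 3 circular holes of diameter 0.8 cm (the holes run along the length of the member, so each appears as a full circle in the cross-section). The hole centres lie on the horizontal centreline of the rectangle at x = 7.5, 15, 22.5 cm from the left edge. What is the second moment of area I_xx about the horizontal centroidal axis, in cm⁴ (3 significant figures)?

I_xx ≈ 39.0 cm⁴

Break the section into simple shapes (no overlaps), measuring from the bottom-left corner of the bounding box.
Plate: 30 × 2.5, A = 75 cm², y = 1.25 cm, Ī = 39.063 cm⁴.
Hole 1 (subtracted): ⌀0.8, A = 0.50265 cm², y = 1.25 cm, Ī = 0.020106 cm⁴.
Hole 2 (subtracted): ⌀0.8, A = 0.50265 cm², y = 1.25 cm, Ī = 0.020106 cm⁴.
Hole 3 (subtracted): ⌀0.8, A = 0.50265 cm², y = 1.25 cm, Ī = 0.020106 cm⁴.
By symmetry the centroid is at mid-height, ȳ = 1.25 cm.
All pieces are centred on the horizontal centroidal axis, so I = ΣĪ (holes subtracted) = 39.002 cm⁴.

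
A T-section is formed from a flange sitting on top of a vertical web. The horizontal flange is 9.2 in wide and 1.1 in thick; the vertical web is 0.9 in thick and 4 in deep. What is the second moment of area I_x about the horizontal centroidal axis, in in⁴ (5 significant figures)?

Decompose the section into non-overlapping parts with the origin at the bottom-left of its bounding rectangle.
Flange: 9.2 × 1.1, A = 10.12 in², y = 4.55 in, Ī = 1.020433 in⁴.
Web: 0.9 × 4, A = 3.6 in², y = 2 in, Ī = 4.8 in⁴.
Centroid: ȳ = ΣA·y / ΣA = 3.880904 in.
Transfer each piece to the horizontal centroidal axis using Ī + A·d² with d = y − 3.880904:
  flange: d = 0.6690962 in → contributes +5.551053 in⁴
  web: d = -1.880904 in → contributes +17.53608 in⁴
Total I = 23.08713 in⁴.

I_x ≈ 23.087 in⁴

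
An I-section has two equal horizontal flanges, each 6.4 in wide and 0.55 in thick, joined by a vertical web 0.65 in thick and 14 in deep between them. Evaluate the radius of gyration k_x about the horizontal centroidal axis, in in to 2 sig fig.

k_x ≈ 5.7 in

Break the section into simple shapes (no overlaps), measuring from the bottom-left corner of the bounding box.
Bottom flange: 6.4 × 0.55, A = 3.52 in², y = 0.275 in, Ī = 0.08873 in⁴.
Web: 0.65 × 14, A = 9.1 in², y = 7.55 in, Ī = 148.6 in⁴.
Top flange: 6.4 × 0.55, A = 3.52 in², y = 14.83 in, Ī = 0.08873 in⁴.
By symmetry the centroid is at mid-height, ȳ = 7.55 in.
Transfer each piece to the horizontal centroidal axis using Ī + A·d² with d = y − 7.55:
  bottom flange: d = -7.275 in → contributes +186.4 in⁴
  web: d = 0 in → contributes +148.6 in⁴
  top flange: d = 7.275 in → contributes +186.4 in⁴
Total I = 521.4 in⁴.
Radius of gyration: k = √(I/A) = √(521.4 / 16.14) = 5.684 in.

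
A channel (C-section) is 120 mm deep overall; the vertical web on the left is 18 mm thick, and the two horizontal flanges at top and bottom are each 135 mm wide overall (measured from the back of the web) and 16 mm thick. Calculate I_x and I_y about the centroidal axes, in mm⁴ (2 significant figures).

I_x ≈ 1.3 × 10⁷ mm⁴, I_y ≈ 1.1 × 10⁷ mm⁴

Decompose the section into non-overlapping parts with the origin at the bottom-left of its bounding rectangle.
Web: 18 × 120, A = 2 160 mm², y = 60 mm, Ī = 2 592 000 mm⁴.
Top flange (beyond web): 117 × 16, A = 1 872 mm², y = 112 mm, Ī = 39 936 mm⁴.
Bottom flange (beyond web): 117 × 16, A = 1 872 mm², y = 8 mm, Ī = 39 936 mm⁴.
By symmetry the centroid is at mid-height, ȳ = 60 mm.
Transfer each piece to the centroidal x-axis using Ī + A·d² with d = y − 60:
  web: d = 0 mm → contributes +2 592 000 mm⁴
  top flange (beyond web): d = 52 mm → contributes +5 101 824 mm⁴
  bottom flange (beyond web): d = -52 mm → contributes +5 101 824 mm⁴
Total I = 12 795 648 mm⁴.
For the y-axis: x̄ = 51.8 mm.
Repeating about the centroidal y-axis gives I_y = 10 570 239 mm⁴.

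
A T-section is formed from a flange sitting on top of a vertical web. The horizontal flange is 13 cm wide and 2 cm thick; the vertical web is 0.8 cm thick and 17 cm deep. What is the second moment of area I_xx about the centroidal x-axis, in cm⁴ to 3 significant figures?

Break the section into simple shapes (no overlaps), measuring from the bottom-left corner of the bounding box.
Flange: 13 × 2, A = 26 cm², y = 18 cm, Ī = 8.6667 cm⁴.
Web: 0.8 × 17, A = 13.6 cm², y = 8.5 cm, Ī = 327.53 cm⁴.
Centroid: ȳ = ΣA·y / ΣA = 14.737 cm.
Transfer each piece to the centroidal x-axis using Ī + A·d² with d = y − 14.737:
  flange: d = 3.2626 cm → contributes +285.43 cm⁴
  web: d = -6.2374 cm → contributes +856.64 cm⁴
Total I = 1142.1 cm⁴.

I_xx ≈ 1140 cm⁴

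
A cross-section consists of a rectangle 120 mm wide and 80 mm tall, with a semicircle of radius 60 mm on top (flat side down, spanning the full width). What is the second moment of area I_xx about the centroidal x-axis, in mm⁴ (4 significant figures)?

Break the section into simple shapes (no overlaps), measuring from the bottom-left corner of the bounding box.
Rectangular body: 120 × 80, A = 9 600 mm², y = 40 mm, Ī = 5 120 000 mm⁴.
Semicircular cap: semicircle r = 60, A = 5654.87 mm², y = 105.465 mm, Ī = 1 422 450 mm⁴.
Centroid: ȳ = ΣA·y / ΣA = 64.2673 mm.
Transfer each piece to the centroidal x-axis using Ī + A·d² with d = y − 64.2673:
  rectangular body: d = -24.2673 mm → contributes +10 773 465 mm⁴
  semicircular cap: d = 41.1975 mm → contributes +11 020 071 mm⁴
Total I = 21 793 536 mm⁴.

I_xx ≈ 2.179 × 10⁷ mm⁴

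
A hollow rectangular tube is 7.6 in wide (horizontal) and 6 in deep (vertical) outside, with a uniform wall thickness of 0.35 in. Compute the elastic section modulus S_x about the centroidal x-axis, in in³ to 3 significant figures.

S_x ≈ 17.1 in³

Split into non-overlapping primitives; take the origin at the lower-left of the bounding box.
Outer rectangle: 7.6 × 6, A = 45.6 in², y = 3 in, Ī = 136.8 in⁴.
Inner void (subtracted): 6.9 × 5.3, A = 36.57 in², y = 3 in, Ī = 85.604 in⁴.
By symmetry the centroid is at mid-height, ȳ = 3 in.
All pieces are centred on the centroidal x-axis, so I = ΣĪ (holes subtracted) = 51.196 in⁴.
Extreme fibre distance c = 3 in; S = I/c = 17.065 in³.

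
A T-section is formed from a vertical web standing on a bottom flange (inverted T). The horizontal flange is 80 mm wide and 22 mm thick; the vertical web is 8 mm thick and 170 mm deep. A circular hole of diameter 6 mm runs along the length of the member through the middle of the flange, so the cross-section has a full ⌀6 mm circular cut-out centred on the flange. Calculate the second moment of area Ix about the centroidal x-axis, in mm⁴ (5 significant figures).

Ix ≈ 1.0367 × 10⁷ mm⁴

Treat the section as a set of non-overlapping primitives; coordinates are from the bounding-box lower-left.
Flange: 80 × 22, A = 1 760 mm², y = 11 mm, Ī = 70986.67 mm⁴.
Web: 8 × 170, A = 1 360 mm², y = 107 mm, Ī = 3 275 333 mm⁴.
Hole (subtracted): ⌀6, A = 28.27433 mm², y = 11 mm, Ī = 63.61725 mm⁴.
Centroid: ȳ = ΣA·y / ΣA = 53.22884 mm.
Transfer each piece to the centroidal x-axis using Ī + A·d² with d = y − 53.22884:
  flange: d = -42.22884 mm → contributes +3 209 551 mm⁴
  web: d = 53.77116 mm → contributes +7 207 552 mm⁴
  hole: d = -42.22884 mm → contributes −50484.54 mm⁴
Total I = 10 366 619 mm⁴.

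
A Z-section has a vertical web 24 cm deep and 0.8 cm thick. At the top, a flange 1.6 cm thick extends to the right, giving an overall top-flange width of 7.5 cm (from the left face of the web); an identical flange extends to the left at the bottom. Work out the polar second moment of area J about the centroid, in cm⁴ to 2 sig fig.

Decompose the section into non-overlapping parts with the origin at the bottom-left of its bounding rectangle.
Web: 0.8 × 24, A = 19.2 cm², y = 12 cm, Ī = 921.6 cm⁴.
Top flange (beyond web): 6.7 × 1.6, A = 10.72 cm², y = 23.2 cm, Ī = 2.287 cm⁴.
Bottom flange (beyond web): 6.7 × 1.6, A = 10.72 cm², y = 0.8 cm, Ī = 2.287 cm⁴.
Centroid: ȳ = ΣA·y / ΣA = 12 cm.
Transfer each piece to the centroidal x-axis using Ī + A·d² with d = y − 12:
  web: d = 0 cm → contributes +921.6 cm⁴
  top flange (beyond web): d = 11.2 cm → contributes +1 347 cm⁴
  bottom flange (beyond web): d = -11.2 cm → contributes +1 347 cm⁴
Total I = 3 616 cm⁴.
For the y-axis: x̄ = 7.1 cm.
Repeating about the centroidal y-axis gives I_y = 382.7 cm⁴.
Polar second moment: J = I_x + I_y = 3 998 cm⁴.

J ≈ 4000 cm⁴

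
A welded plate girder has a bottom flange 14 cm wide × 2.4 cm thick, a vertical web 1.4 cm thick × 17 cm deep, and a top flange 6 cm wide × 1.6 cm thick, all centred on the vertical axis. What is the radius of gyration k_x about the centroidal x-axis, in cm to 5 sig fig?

Break the section into simple shapes (no overlaps), measuring from the bottom-left corner of the bounding box.
Bottom plate: 14 × 2.4, A = 33.6 cm², y = 1.2 cm, Ī = 16.128 cm⁴.
Web plate: 1.4 × 17, A = 23.8 cm², y = 10.9 cm, Ī = 573.1833 cm⁴.
Top plate: 6 × 1.6, A = 9.6 cm², y = 20.2 cm, Ī = 2.048 cm⁴.
Centroid: ȳ = ΣA·y / ΣA = 7.36806 cm.
Transfer each piece to the centroidal x-axis using Ī + A·d² with d = y − 7.36806:
  bottom plate: d = -6.16806 cm → contributes +1294.439 cm⁴
  web plate: d = 3.53194 cm → contributes +870.0789 cm⁴
  top plate: d = 12.83194 cm → contributes +1582.771 cm⁴
Total I = 3747.289 cm⁴.
Radius of gyration: k = √(I/A) = √(3747.289 / 67) = 7.478615 cm.

k_x ≈ 7.4786 cm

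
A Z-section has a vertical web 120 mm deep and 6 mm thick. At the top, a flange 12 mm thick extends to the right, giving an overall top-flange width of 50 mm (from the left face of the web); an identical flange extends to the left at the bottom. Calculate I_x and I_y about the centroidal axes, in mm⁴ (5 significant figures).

I_x ≈ 3.9560 × 10⁶ mm⁴, I_y ≈ 8.3253 × 10⁵ mm⁴

Decompose the section into non-overlapping parts with the origin at the bottom-left of its bounding rectangle.
Web: 6 × 120, A = 720 mm², y = 60 mm, Ī = 864 000 mm⁴.
Top flange (beyond web): 44 × 12, A = 528 mm², y = 114 mm, Ī = 6 336 mm⁴.
Bottom flange (beyond web): 44 × 12, A = 528 mm², y = 6 mm, Ī = 6 336 mm⁴.
Centroid: ȳ = ΣA·y / ΣA = 60 mm.
Transfer each piece to the centroidal x-axis using Ī + A·d² with d = y − 60:
  web: d = 0 mm → contributes +864 000 mm⁴
  top flange (beyond web): d = 54 mm → contributes +1 545 984 mm⁴
  bottom flange (beyond web): d = -54 mm → contributes +1 545 984 mm⁴
Total I = 3 955 968 mm⁴.
For the y-axis: x̄ = 47 mm.
Repeating about the centroidal y-axis gives I_y = 832 528 mm⁴.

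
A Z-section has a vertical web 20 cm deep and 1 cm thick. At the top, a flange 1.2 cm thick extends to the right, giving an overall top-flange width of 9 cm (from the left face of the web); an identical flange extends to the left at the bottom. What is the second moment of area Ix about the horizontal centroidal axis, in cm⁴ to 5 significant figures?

Treat the section as a set of non-overlapping primitives; coordinates are from the bounding-box lower-left.
Web: 1 × 20, A = 20 cm², y = 10 cm, Ī = 666.6667 cm⁴.
Top flange (beyond web): 8 × 1.2, A = 9.6 cm², y = 19.4 cm, Ī = 1.152 cm⁴.
Bottom flange (beyond web): 8 × 1.2, A = 9.6 cm², y = 0.6 cm, Ī = 1.152 cm⁴.
Centroid: ȳ = ΣA·y / ΣA = 10 cm.
Transfer each piece to the horizontal centroidal axis using Ī + A·d² with d = y − 10:
  web: d = 0 cm → contributes +666.6667 cm⁴
  top flange (beyond web): d = 9.4 cm → contributes +849.408 cm⁴
  bottom flange (beyond web): d = -9.4 cm → contributes +849.408 cm⁴
Total I = 2365.483 cm⁴.

Ix ≈ 2365.5 cm⁴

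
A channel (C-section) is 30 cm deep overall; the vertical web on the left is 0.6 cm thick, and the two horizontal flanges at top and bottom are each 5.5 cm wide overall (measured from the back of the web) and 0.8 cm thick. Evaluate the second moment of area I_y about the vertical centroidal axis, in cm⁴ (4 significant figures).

Break the section into simple shapes (no overlaps), measuring from the bottom-left corner of the bounding box.
Web: 0.6 × 30, A = 18 cm², x = 0.3 cm, Ī = 0.54 cm⁴.
Top flange (beyond web): 4.9 × 0.8, A = 3.92 cm², x = 3.05 cm, Ī = 7.84327 cm⁴.
Bottom flange (beyond web): 4.9 × 0.8, A = 3.92 cm², x = 3.05 cm, Ī = 7.84327 cm⁴.
Centroid: x̄ = ΣA·x / ΣA = 1.13437 cm.
Transfer each piece to the vertical centroidal axis using Ī + A·d² with d = x − 1.13437:
  web: d = -0.834365 cm → contributes +13.071 cm⁴
  top flange (beyond web): d = 1.91563 cm → contributes +22.2283 cm⁴
  bottom flange (beyond web): d = 1.91563 cm → contributes +22.2283 cm⁴
Total I = 57.5276 cm⁴.

I_y ≈ 57.53 cm⁴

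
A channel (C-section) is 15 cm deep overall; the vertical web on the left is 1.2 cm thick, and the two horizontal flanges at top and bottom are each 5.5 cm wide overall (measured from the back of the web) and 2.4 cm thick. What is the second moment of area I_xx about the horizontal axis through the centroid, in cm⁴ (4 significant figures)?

Decompose the section into non-overlapping parts with the origin at the bottom-left of its bounding rectangle.
Web: 1.2 × 15, A = 18 cm², y = 7.5 cm, Ī = 337.5 cm⁴.
Top flange (beyond web): 4.3 × 2.4, A = 10.32 cm², y = 13.8 cm, Ī = 4.9536 cm⁴.
Bottom flange (beyond web): 4.3 × 2.4, A = 10.32 cm², y = 1.2 cm, Ī = 4.9536 cm⁴.
By symmetry the centroid is at mid-height, ȳ = 7.5 cm.
Transfer each piece to the horizontal axis through the centroid using Ī + A·d² with d = y − 7.5:
  web: d = 0 cm → contributes +337.5 cm⁴
  top flange (beyond web): d = 6.3 cm → contributes +414.554 cm⁴
  bottom flange (beyond web): d = -6.3 cm → contributes +414.554 cm⁴
Total I = 1166.61 cm⁴.

I_xx ≈ 1167 cm⁴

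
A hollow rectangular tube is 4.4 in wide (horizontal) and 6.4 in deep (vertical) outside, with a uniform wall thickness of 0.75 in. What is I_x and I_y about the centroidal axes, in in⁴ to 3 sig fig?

I_x ≈ 67.7 in⁴, I_y ≈ 35.5 in⁴

Treat the section as a set of non-overlapping primitives; coordinates are from the bounding-box lower-left.
Outer rectangle: 4.4 × 6.4, A = 28.16 in², y = 3.2 in, Ī = 96.119 in⁴.
Inner void (subtracted): 2.9 × 4.9, A = 14.21 in², y = 3.2 in, Ī = 28.432 in⁴.
By symmetry the centroid is at mid-height, ȳ = 3.2 in.
All pieces are centred on the centroidal x-axis, so I = ΣĪ (holes subtracted) = 67.688 in⁴.
Repeating about the centroidal y-axis gives I_y = 35.473 in⁴.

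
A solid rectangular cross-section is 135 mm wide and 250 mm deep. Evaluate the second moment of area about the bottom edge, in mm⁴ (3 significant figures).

The section: 135 × 250, A = 33 750 mm², y = 125 mm, Ī = 175 781 250 mm⁴.
Transfer it to the base of the section using Ī + A·d² with d = y − 0:
  the section: d = 125 mm → contributes +703 125 000 mm⁴
Total I = 703 125 000 mm⁴.

I_base ≈ 7.03 × 10⁸ mm⁴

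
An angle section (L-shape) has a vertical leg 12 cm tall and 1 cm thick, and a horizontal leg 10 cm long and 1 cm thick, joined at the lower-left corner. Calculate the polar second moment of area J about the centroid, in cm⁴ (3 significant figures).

J ≈ 491 cm⁴

Break the section into simple shapes (no overlaps), measuring from the bottom-left corner of the bounding box.
Vertical leg: 1 × 12, A = 12 cm², y = 6 cm, Ī = 144 cm⁴.
Horizontal leg (remainder): 9 × 1, A = 9 cm², y = 0.5 cm, Ī = 0.75 cm⁴.
Centroid: ȳ = ΣA·y / ΣA = 3.6429 cm.
Transfer each piece to the centroidal x-axis using Ī + A·d² with d = y − 3.6429:
  vertical leg: d = 2.3571 cm → contributes +210.67 cm⁴
  horizontal leg (remainder): d = -3.1429 cm → contributes +89.648 cm⁴
Total I = 300.32 cm⁴.
For the y-axis: x̄ = 2.6429 cm.
Repeating about the centroidal y-axis gives I_y = 190.32 cm⁴.
Polar second moment: J = I_x + I_y = 490.64 cm⁴.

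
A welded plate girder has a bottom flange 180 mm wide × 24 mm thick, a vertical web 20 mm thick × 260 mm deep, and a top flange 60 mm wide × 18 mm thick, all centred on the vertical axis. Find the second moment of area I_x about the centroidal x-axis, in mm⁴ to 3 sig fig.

I_x ≈ 1.17 × 10⁸ mm⁴

Treat the section as a set of non-overlapping primitives; coordinates are from the bounding-box lower-left.
Bottom plate: 180 × 24, A = 4 320 mm², y = 12 mm, Ī = 207 360 mm⁴.
Web plate: 20 × 260, A = 5 200 mm², y = 154 mm, Ī = 29 293 333 mm⁴.
Top plate: 60 × 18, A = 1 080 mm², y = 293 mm, Ī = 29 160 mm⁴.
Centroid: ȳ = ΣA·y / ΣA = 110.29 mm.
Transfer each piece to the centroidal x-axis using Ī + A·d² with d = y − 110.29:
  bottom plate: d = -98.291 mm → contributes +41 943 033 mm⁴
  web plate: d = 43.709 mm → contributes +39 228 009 mm⁴
  top plate: d = 182.71 mm → contributes +36 082 516 mm⁴
Total I = 117 253 558 mm⁴.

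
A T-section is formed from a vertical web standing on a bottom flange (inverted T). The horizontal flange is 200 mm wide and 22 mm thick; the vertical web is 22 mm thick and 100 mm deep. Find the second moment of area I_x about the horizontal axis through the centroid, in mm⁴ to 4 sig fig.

I_x ≈ 7.468 × 10⁶ mm⁴

Treat the section as a set of non-overlapping primitives; coordinates are from the bounding-box lower-left.
Flange: 200 × 22, A = 4 400 mm², y = 11 mm, Ī = 177 467 mm⁴.
Web: 22 × 100, A = 2 200 mm², y = 72 mm, Ī = 1 833 333 mm⁴.
Centroid: ȳ = ΣA·y / ΣA = 31.3333 mm.
Transfer each piece to the horizontal axis through the centroid using Ī + A·d² with d = y − 31.3333:
  flange: d = -20.3333 mm → contributes +1 996 622 mm⁴
  web: d = 40.6667 mm → contributes +5 471 644 mm⁴
Total I = 7 468 267 mm⁴.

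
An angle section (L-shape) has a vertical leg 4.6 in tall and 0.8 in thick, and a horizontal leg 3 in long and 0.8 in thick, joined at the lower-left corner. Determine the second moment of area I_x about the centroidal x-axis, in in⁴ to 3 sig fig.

I_x ≈ 10.9 in⁴

Split into non-overlapping primitives; take the origin at the lower-left of the bounding box.
Vertical leg: 0.8 × 4.6, A = 3.68 in², y = 2.3 in, Ī = 6.4891 in⁴.
Horizontal leg (remainder): 2.2 × 0.8, A = 1.76 in², y = 0.4 in, Ī = 0.093867 in⁴.
Centroid: ȳ = ΣA·y / ΣA = 1.6853 in.
Transfer each piece to the centroidal x-axis using Ī + A·d² with d = y − 1.6853:
  vertical leg: d = 0.61471 in → contributes +7.8796 in⁴
  horizontal leg (remainder): d = -1.2853 in → contributes +3.0014 in⁴
Total I = 10.881 in⁴.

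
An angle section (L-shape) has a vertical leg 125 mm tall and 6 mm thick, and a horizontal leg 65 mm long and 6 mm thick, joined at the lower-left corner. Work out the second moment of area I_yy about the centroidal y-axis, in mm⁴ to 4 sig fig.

I_yy ≈ 3.590 × 10⁵ mm⁴

Break the section into simple shapes (no overlaps), measuring from the bottom-left corner of the bounding box.
Vertical leg: 6 × 125, A = 750 mm², x = 3 mm, Ī = 2 250 mm⁴.
Horizontal leg (remainder): 59 × 6, A = 354 mm², x = 35.5 mm, Ī = 102 690 mm⁴.
Centroid: x̄ = ΣA·x / ΣA = 13.4212 mm.
Transfer each piece to the centroidal y-axis using Ī + A·d² with d = x − 13.4212:
  vertical leg: d = -10.4212 mm → contributes +83 701 mm⁴
  horizontal leg (remainder): d = 22.0788 mm → contributes +275 255 mm⁴
Total I = 358 956 mm⁴.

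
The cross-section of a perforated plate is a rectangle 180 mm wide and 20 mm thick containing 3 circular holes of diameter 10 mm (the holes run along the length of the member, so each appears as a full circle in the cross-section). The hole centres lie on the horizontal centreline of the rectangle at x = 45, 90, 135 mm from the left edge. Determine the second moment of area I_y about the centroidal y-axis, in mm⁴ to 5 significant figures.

Split into non-overlapping primitives; take the origin at the lower-left of the bounding box.
Plate: 180 × 20, A = 3 600 mm², x = 90 mm, Ī = 9 720 000 mm⁴.
Hole 1 (subtracted): ⌀10, A = 78.53982 mm², x = 45 mm, Ī = 490.8739 mm⁴.
Hole 2 (subtracted): ⌀10, A = 78.53982 mm², x = 90 mm, Ī = 490.8739 mm⁴.
Hole 3 (subtracted): ⌀10, A = 78.53982 mm², x = 135 mm, Ī = 490.8739 mm⁴.
By symmetry the centroid is at mid-width, x̄ = 90 mm.
Transfer each piece to the centroidal y-axis using Ī + A·d² with d = x − 90:
  plate: d = 0 mm → contributes +9 720 000 mm⁴
  hole 1: d = -45 mm → contributes −159 534 mm⁴
  hole 2: d = 0 mm → contributes −490.8739 mm⁴
  hole 3: d = 45 mm → contributes −159 534 mm⁴
Total I = 9 400 441 mm⁴.

I_y ≈ 9.4004 × 10⁶ mm⁴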